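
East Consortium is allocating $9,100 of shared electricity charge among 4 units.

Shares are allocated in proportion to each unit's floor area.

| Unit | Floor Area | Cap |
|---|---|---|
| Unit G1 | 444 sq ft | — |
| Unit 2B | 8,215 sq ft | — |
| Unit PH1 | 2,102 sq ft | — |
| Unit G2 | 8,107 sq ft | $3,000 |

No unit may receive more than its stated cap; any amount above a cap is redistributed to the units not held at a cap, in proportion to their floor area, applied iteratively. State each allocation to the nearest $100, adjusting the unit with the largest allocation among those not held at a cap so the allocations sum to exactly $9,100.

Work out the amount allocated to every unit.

Sum of floor area: 18,868.
Pro-rata shares before constraints: Unit G1 214.14; Unit 2B 3,962.08; Unit PH1 1,013.79; Unit G2 3,909.99.
Held at cap: Unit G2 ($3,000); remaining pool $6,100 reallocated over remaining floor area 10,761.
Shares after redistribution: Unit G1 251.69 → $300; Unit 2B 4,656.77 → $4,700; Unit PH1 1,191.54 → $1,200.
Rounding difference −$100 applied to Unit 2B → $4,600.

Unit G1: $300 · Unit 2B: $4,600 · Unit PH1: $1,200 · Unit G2: $3,000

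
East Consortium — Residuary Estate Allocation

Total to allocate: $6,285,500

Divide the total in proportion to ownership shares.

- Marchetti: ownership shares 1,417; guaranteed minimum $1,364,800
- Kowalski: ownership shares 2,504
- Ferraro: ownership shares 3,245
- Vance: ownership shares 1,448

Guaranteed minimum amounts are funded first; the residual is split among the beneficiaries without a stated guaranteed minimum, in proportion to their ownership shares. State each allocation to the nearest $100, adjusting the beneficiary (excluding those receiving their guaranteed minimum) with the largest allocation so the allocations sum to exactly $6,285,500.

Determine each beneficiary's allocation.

Marchetti: $1,364,800 | Kowalski: $1,712,000 | Ferraro: $2,218,700 | Vance: $990,000

Minimums first: Marchetti $1,364,800. Remaining pool $4,920,700.
Remaining pool split over remaining ownership shares 7,197: Kowalski 1,712,023.45 → $1,712,000; Ferraro 2,218,656.59 → $2,218,700; Vance 990,019.95 → $990,000.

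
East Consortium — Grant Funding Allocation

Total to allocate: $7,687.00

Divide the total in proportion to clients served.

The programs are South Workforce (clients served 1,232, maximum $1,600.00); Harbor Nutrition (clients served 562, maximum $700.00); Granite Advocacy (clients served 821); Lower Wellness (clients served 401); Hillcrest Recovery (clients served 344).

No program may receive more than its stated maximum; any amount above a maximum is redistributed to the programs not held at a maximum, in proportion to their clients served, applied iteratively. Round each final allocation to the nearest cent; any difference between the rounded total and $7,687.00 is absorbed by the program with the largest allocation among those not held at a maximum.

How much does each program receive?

Clients served total: 3,360.
Unconstrained shares: South Workforce 2,818.5667; Harbor Nutrition 1,285.7423; Granite Advocacy 1,878.2818; Lower Wellness 917.4068; Hillcrest Recovery 787.0024.
Held at cap: South Workforce ($1,600.00), Harbor Nutrition ($700.00); remaining pool $5,387.00 reallocated over remaining clients served 1,566.
Redistributed shares: Granite Advocacy 2,824.2190 → $2,824.22; Lower Wellness 1,379.4298 → $1,379.43; Hillcrest Recovery 1,183.3512 → $1,183.35.

South Workforce: $1,600.00 | Harbor Nutrition: $700.00 | Granite Advocacy: $2,824.22 | Lower Wellness: $1,379.43 | Hillcrest Recovery: $1,183.35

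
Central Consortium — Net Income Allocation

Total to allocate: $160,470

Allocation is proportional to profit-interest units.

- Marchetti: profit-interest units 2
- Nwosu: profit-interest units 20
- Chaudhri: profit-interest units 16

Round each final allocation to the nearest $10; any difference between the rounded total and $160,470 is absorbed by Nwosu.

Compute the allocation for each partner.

Combined profit-interest units = 38.
Pro-rata amounts: Marchetti 2/38 × $160,470 = 8,445.79; Nwosu 20/38 × $160,470 = 84,457.89; Chaudhri 16/38 × $160,470 = 67,566.32.
Rounded to nearest $10: Marchetti $8,450; Nwosu $84,460; Chaudhri $67,570. Sum = $160,480.
Difference $160,470 − $160,480 = −$10 applied to Nwosu: Nwosu becomes $84,450.

Marchetti: $8,450; Nwosu: $84,450; Chaudhri: $67,570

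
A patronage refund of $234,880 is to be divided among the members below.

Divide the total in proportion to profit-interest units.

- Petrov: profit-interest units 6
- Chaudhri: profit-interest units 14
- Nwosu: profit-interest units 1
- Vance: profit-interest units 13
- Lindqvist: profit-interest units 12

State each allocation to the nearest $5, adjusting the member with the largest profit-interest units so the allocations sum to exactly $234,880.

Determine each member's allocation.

Petrov: $30,635 | Chaudhri: $71,485 | Nwosu: $5,105 | Vance: $66,380 | Lindqvist: $61,275

Combined profit-interest units = 6 + 14 + 1 + 13 + 12 = 46.
Unrounded shares: Petrov 30,636.52; Chaudhri 71,485.22; Nwosu 5,106.09; Vance 66,379.13; Lindqvist 61,273.04.
At nearest $5: Petrov $30,635; Chaudhri $71,485; Nwosu $5,105; Vance $66,380; Lindqvist $61,275. Sum = $234,880.
Rounded total matches; no reconciliation needed.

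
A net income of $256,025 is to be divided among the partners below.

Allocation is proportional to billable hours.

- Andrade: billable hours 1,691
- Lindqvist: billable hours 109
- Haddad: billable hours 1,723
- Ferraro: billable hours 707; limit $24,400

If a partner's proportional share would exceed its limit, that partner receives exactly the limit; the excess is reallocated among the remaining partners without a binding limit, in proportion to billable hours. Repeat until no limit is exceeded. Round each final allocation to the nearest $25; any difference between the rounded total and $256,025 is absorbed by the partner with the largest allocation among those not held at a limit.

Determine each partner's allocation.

Andrade: $111,175; Lindqvist: $7,175; Haddad: $113,275; Ferraro: $24,400

Sum of billable hours: 4,230.
Pro-rata shares before constraints: Andrade 102,349.47; Lindqvist 6,597.33; Haddad 104,286.31; Ferraro 42,791.89.
Held at cap: Ferraro ($24,400); remaining pool $231,625 reallocated over remaining billable hours 3,523.
Redistributed shares: Andrade 111,177.37 → $111,175; Lindqvist 7,166.37 → $7,175; Haddad 113,281.26 → $113,275.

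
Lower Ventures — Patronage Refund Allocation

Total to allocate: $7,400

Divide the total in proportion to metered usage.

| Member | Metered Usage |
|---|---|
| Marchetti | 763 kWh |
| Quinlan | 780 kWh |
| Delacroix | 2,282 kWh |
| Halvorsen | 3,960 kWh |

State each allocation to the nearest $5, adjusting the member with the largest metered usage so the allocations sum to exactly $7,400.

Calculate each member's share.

Marchetti: $725 | Quinlan: $740 | Delacroix: $2,170 | Halvorsen: $3,765

Sum of metered usage: 763 + 780 + 2,282 + 3,960 = 7,785.
Pro-rata amounts: Marchetti 725.27; Quinlan 741.43; Delacroix 2,169.15; Halvorsen 3,764.16.
Rounded to nearest $5: Marchetti $725; Quinlan $740; Delacroix $2,170; Halvorsen $3,765. Sum = $7,400.
No rounding difference to absorb.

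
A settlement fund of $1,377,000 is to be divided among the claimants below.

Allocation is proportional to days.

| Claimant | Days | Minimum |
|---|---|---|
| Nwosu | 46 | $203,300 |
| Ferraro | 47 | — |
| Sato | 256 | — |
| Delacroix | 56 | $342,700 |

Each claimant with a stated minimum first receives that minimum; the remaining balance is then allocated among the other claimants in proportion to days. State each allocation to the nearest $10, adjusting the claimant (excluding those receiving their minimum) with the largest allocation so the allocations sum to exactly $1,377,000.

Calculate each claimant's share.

Nwosu: $203,300 | Ferraro: $128,900 | Sato: $702,100 | Delacroix: $342,700

Fund the minimums — Nwosu $203,300; Delacroix $342,700. Residual $831,000.
Residual split over remaining days 303: Ferraro 128,900.99 → $128,900; Sato 702,099.01 → $702,100.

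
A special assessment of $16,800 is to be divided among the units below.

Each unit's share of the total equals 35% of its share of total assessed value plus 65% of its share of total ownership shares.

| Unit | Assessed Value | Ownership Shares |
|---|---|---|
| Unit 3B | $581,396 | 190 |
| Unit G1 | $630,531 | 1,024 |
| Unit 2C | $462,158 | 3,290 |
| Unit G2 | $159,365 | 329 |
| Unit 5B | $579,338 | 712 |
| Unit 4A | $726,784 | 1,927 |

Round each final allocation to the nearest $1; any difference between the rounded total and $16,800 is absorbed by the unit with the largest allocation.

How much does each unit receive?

Unit 3B: $1,367 · Unit G1: $2,677 · Unit 2C: $5,674 · Unit G2: $779 · Unit 5B: $2,126 · Unit 4A: $4,177

Totals — assessed value 3,139,572, ownership shares 7,472.
Composite weights (35% assessed value + 65% ownership shares): Unit 3B 0.0813; Unit G1 0.1594; Unit 2C 0.3377; Unit G2 0.0464; Unit 5B 0.1265; Unit 4A 0.2487.
Raw shares: Unit 3B 1,366.55; Unit G1 2,677.43; Unit 2C 5,673.75; Unit G2 779.29; Unit 5B 2,125.58; Unit 4A 4,177.40.
Rounded to nearest $1: Unit 3B $1,367; Unit G1 $2,677; Unit 2C $5,674; Unit G2 $779; Unit 5B $2,126; Unit 4A $4,177. Sum = $16,800.
No rounding difference to absorb.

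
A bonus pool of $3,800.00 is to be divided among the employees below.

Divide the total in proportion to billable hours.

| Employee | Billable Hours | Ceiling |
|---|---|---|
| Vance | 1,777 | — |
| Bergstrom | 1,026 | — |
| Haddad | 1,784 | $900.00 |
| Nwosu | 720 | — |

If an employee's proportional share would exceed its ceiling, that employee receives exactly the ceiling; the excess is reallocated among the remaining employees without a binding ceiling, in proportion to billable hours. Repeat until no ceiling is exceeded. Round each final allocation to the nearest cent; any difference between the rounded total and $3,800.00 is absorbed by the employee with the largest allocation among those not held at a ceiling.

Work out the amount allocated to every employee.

Combined billable hours = 5,307.
Proportional shares (ignoring caps): Vance 1,272.39495; Bergstrom 734.6523; Haddad 1,277.4072; Nwosu 515.5455.
Held at cap: Haddad ($900.00); balance $2,900.00 reallocated over remaining billable hours 3,523.
Remaining shares: Vance 1,462.7590 → $1,462.76; Bergstrom 844.5643 → $844.56; Nwosu 592.6767 → $592.68.

Vance: $1,462.76; Bergstrom: $844.56; Haddad: $900.00; Nwosu: $592.68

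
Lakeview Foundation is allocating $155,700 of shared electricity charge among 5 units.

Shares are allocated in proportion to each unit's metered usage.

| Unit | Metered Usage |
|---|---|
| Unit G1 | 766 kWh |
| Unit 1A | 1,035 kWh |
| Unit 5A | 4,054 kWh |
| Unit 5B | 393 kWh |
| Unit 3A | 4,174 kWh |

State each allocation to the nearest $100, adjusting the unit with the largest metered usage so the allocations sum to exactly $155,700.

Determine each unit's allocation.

Unit G1: $11,400; Unit 1A: $15,500; Unit 5A: $60,600; Unit 5B: $5,900; Unit 3A: $62,300

Total metered usage = 10,422.
Raw shares: Unit G1 766/10,422 × $155,700 = 11,443.70; Unit 1A 1,035/10,422 × $155,700 = 15,462.44; Unit 5A 4,054/10,422 × $155,700 = 60,564.94; Unit 5B 393/10,422 × $155,700 = 5,871.24; Unit 3A 4,174/10,422 × $155,700 = 62,357.69.
Rounded to nearest $100: Unit G1 $11,400; Unit 1A $15,500; Unit 5A $60,600; Unit 5B $5,900; Unit 3A $62,400. Sum = $155,800.
Difference $155,700 − $155,800 = −$100 applied to largest metered usage (Unit 3A): Unit 3A becomes $62,300.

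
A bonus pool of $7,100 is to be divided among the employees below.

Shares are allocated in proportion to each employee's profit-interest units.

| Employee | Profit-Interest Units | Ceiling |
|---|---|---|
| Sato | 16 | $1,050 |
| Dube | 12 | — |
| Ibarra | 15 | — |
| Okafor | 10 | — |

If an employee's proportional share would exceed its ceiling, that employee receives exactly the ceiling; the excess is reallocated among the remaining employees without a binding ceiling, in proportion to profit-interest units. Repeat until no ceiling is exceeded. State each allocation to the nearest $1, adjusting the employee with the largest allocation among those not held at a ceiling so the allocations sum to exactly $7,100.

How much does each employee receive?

Sato: $1,050 | Dube: $1,962 | Ibarra: $2,453 | Okafor: $1,635

Total profit-interest units = 53.
Pro-rata shares before constraints: Sato 2,143.40; Dube 1,607.55; Ibarra 2,009.43; Okafor 1,339.62.
Held at cap: Sato ($1,050); residual $6,050 reallocated over remaining profit-interest units 37.
Shares after redistribution: Dube 1,962.16 → $1,962; Ibarra 2,452.70 → $2,453; Okafor 1,635.14 → $1,635.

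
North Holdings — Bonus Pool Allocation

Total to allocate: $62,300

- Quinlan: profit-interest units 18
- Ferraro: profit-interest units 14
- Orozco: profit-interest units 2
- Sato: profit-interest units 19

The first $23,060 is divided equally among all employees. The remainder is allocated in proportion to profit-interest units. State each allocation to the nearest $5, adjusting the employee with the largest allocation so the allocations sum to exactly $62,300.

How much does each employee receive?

Quinlan: $19,090 · Ferraro: $16,130 · Orozco: $7,245 · Sato: $19,835

First tranche $23,060 split equally: $5,765 each.
Remainder $39,240 by profit-interest units (total 53): Quinlan 13,326.79 → $13,325; Ferraro 10,365.28 → $10,365; Orozco 1,480.75 → $1,480; Sato 14,067.17 → $14,065.
Rounding difference +$5 on remainder applied to Sato.
Totals: Quinlan $5,765 + $13,325 = $19,090; Ferraro $5,765 + $10,365 = $16,130; Orozco $5,765 + $1,480 = $7,245; Sato $5,765 + $14,070 = $19,835.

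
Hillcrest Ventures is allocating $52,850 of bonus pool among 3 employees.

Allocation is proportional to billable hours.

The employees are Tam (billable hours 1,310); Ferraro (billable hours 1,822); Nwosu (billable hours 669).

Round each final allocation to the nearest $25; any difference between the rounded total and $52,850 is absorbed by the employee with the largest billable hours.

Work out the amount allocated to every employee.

Total billable hours = 1,310 + 1,822 + 669 = 3,801.
Proportional shares: Tam 18,214.55; Ferraro 25,333.52; Nwosu 9,301.93.
After rounding ($25): Tam $18,225; Ferraro $25,325; Nwosu $9,300. Sum = $52,850.
Rounded total matches; no reconciliation needed.

Tam: $18,225 · Ferraro: $25,325 · Nwosu: $9,300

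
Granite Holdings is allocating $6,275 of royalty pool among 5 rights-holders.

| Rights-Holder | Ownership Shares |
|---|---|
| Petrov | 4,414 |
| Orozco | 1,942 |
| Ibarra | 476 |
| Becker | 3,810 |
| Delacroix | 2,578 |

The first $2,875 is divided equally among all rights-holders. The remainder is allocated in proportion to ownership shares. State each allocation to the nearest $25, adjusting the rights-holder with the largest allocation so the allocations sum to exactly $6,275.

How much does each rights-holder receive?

First tranche $2,875 split equally: $575 each.
Remainder $3,400 by ownership shares (total 13,220): Petrov 1,135.22 → $1,125; Orozco 499.46 → $500; Ibarra 122.42 → $125; Becker 979.88 → $975; Delacroix 663.03 → $675.
Totals: Petrov $575 + $1,125 = $1,700; Orozco $575 + $500 = $1,075; Ibarra $575 + $125 = $700; Becker $575 + $975 = $1,550; Delacroix $575 + $675 = $1,250.

Petrov: $1,700 · Orozco: $1,075 · Ibarra: $700 · Becker: $1,550 · Delacroix: $1,250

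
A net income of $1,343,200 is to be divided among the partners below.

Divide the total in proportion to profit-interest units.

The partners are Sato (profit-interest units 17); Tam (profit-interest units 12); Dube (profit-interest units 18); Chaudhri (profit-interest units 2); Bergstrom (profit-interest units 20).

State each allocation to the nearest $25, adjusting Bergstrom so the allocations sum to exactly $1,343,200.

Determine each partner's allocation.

Profit-interest units total: 69.
Raw shares: Sato 17/69 × $1,343,200 = 330,933.33; Tam 12/69 × $1,343,200 = 233,600.00; Dube 18/69 × $1,343,200 = 350,400.00; Chaudhri 2/69 × $1,343,200 = 38,933.33; Bergstrom 20/69 × $1,343,200 = 389,333.33.
After rounding ($25): Sato $330,925; Tam $233,600; Dube $350,400; Chaudhri $38,925; Bergstrom $389,325. Sum = $1,343,175.
Difference $1,343,200 − $1,343,175 = +$25 applied to Bergstrom: Bergstrom becomes $389,350.

Sato: $330,925 | Tam: $233,600 | Dube: $350,400 | Chaudhri: $38,925 | Bergstrom: $389,350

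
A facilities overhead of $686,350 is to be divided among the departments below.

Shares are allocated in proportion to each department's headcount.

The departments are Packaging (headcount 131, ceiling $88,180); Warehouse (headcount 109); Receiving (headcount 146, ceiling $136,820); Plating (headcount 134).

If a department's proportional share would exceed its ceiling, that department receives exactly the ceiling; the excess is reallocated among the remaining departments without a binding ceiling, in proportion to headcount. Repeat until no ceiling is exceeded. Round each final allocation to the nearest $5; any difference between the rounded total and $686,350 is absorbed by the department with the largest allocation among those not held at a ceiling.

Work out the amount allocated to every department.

Headcount total: 520.
Proportional shares (ignoring caps): Packaging 172,907.40; Warehouse 143,869.52; Receiving 192,705.96; Plating 176,867.12.
Cap binds for Packaging ($88,180), Receiving ($136,820); remaining pool $461,350 reallocated over remaining headcount 243.
Remaining shares: Warehouse 206,943.00 → $206,945; Plating 254,407.00 → $254,405.

Packaging: $88,180; Warehouse: $206,945; Receiving: $136,820; Plating: $254,405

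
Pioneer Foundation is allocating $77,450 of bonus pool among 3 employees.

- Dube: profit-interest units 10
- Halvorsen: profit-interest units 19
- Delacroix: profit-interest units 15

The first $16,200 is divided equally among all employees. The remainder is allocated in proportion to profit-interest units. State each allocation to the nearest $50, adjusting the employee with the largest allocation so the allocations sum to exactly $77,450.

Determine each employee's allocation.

Equal tier: $16,200 ÷ 3 = $5,400 apiece.
Remainder $61,250 by profit-interest units (total 44): Dube 13,920.45 → $13,900; Halvorsen 26,448.86 → $26,450; Delacroix 20,880.68 → $20,900.
Totals: Dube $5,400 + $13,900 = $19,300; Halvorsen $5,400 + $26,450 = $31,850; Delacroix $5,400 + $20,900 = $26,300.

Dube: $19,300; Halvorsen: $31,850; Delacroix: $26,300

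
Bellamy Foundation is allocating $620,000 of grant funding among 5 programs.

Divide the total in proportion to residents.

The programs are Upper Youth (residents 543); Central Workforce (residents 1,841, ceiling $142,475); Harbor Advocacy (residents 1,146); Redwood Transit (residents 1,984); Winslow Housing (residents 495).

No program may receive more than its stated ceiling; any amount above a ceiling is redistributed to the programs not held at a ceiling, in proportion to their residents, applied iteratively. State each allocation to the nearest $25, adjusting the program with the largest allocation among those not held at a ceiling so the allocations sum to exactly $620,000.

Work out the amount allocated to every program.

Upper Youth: $62,200 · Central Workforce: $142,475 · Harbor Advocacy: $131,300 · Redwood Transit: $227,325 · Winslow Housing: $56,700

Sum of residents: 6,009.
Unconstrained shares: Upper Youth 56,025.96; Central Workforce 189,951.74; Harbor Advocacy 118,242.64; Redwood Transit 204,706.27; Winslow Housing 51,073.39.
Cap binds for Central Workforce ($142,475); balance $477,525 reallocated over remaining residents 4,168.
Shares after redistribution: Upper Youth 62,211.15 → $62,200; Harbor Advocacy 131,296.46 → $131,300; Redwood Transit 227,305.57 → $227,300; Winslow Housing 56,711.82 → $56,700.
Rounding difference +$25 applied to Redwood Transit → $227,325.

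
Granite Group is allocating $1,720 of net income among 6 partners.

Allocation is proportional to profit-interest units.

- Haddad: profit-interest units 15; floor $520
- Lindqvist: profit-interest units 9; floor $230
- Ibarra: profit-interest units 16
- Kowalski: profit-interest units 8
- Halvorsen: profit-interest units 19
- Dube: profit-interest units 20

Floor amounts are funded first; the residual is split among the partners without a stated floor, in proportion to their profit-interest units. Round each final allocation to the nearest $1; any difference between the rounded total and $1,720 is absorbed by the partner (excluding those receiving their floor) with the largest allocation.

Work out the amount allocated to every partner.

Guaranteed amounts: Haddad $520; Lindqvist $230. Balance $970.
Balance split over remaining profit-interest units 63: Ibarra 246.35 → $246; Kowalski 123.17 → $123; Halvorsen 292.54 → $293; Dube 307.94 → $308.

Haddad: $520 · Lindqvist: $230 · Ibarra: $246 · Kowalski: $123 · Halvorsen: $293 · Dube: $308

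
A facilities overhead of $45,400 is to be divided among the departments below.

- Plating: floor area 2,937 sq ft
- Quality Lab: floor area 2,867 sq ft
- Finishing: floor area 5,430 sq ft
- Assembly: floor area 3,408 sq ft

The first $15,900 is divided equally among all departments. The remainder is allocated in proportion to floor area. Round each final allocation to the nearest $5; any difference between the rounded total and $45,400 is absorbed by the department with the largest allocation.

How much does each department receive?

First tranche $15,900 split equally: $3,975 each.
Remainder $29,500 by floor area (total 14,642): Plating 5,917.33 → $5,915; Quality Lab 5,776.29 → $5,775; Finishing 10,940.10 → $10,940; Assembly 6,866.28 → $6,865.
Rounding difference +$5 on remainder applied to Finishing.
Totals: Plating $3,975 + $5,915 = $9,890; Quality Lab $3,975 + $5,775 = $9,750; Finishing $3,975 + $10,945 = $14,920; Assembly $3,975 + $6,865 = $10,840.

Plating: $9,890; Quality Lab: $9,750; Finishing: $14,920; Assembly: $10,840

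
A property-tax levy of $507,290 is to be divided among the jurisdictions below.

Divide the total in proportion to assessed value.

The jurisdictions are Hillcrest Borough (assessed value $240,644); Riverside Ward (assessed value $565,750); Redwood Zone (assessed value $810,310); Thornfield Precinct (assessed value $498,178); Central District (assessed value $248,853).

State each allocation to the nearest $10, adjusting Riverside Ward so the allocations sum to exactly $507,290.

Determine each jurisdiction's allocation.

Sum of assessed value: 2,363,735.
Pro-rata amounts: Hillcrest Borough 240,644/2,363,735 × $507,290 = 51,645.51; Riverside Ward 565,750/2,363,735 × $507,290 = 121,417.72; Redwood Zone 810,310/2,363,735 × $507,290 = 173,903.66; Thornfield Precinct 498,178/2,363,735 × $507,290 = 106,915.84; Central District 248,853/2,363,735 × $507,290 = 53,407.27.
At nearest $10: Hillcrest Borough $51,650; Riverside Ward $121,420; Redwood Zone $173,900; Thornfield Precinct $106,920; Central District $53,410. Sum = $507,300.
Difference $507,290 − $507,300 = −$10 applied to Riverside Ward: Riverside Ward becomes $121,410.

Hillcrest Borough: $51,650 | Riverside Ward: $121,410 | Redwood Zone: $173,900 | Thornfield Precinct: $106,920 | Central District: $53,410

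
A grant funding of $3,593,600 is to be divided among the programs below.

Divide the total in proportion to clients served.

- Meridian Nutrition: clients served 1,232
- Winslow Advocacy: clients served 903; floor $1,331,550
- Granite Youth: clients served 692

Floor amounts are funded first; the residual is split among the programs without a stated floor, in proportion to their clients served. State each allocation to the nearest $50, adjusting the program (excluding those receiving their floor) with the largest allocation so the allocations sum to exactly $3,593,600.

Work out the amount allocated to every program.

Meridian Nutrition: $1,448,450 · Winslow Advocacy: $1,331,550 · Granite Youth: $813,600

Minimums first: Winslow Advocacy $1,331,550. Residual $2,262,050.
Residual split over remaining clients served 1,924: Meridian Nutrition 1,448,464.45 → $1,448,450; Granite Youth 813,585.55 → $813,600.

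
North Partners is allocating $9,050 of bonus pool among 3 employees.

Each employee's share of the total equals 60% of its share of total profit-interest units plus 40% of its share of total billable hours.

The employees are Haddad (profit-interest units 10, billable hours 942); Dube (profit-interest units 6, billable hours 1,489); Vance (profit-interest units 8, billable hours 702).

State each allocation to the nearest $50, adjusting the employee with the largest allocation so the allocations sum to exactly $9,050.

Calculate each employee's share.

Haddad: $3,350; Dube: $3,100; Vance: $2,600

Profit-interest units total 24; billable hours total 3,133.
Combined weights (60% profit-interest units + 40% billable hours): Haddad 0.3703; Dube 0.3401; Vance 0.2896.
Proportional shares: Haddad 3,350.93; Dube 3,077.95; Vance 2,621.12.
Rounded to nearest $50: Haddad $3,350; Dube $3,100; Vance $2,600. Sum = $9,050.
Sum already equals the total — no adjustment.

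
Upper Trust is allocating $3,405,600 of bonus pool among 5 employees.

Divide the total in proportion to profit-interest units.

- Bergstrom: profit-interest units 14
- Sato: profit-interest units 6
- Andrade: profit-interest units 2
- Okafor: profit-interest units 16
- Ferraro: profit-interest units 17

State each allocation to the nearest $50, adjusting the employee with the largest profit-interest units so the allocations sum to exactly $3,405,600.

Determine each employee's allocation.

Sum of profit-interest units: 14 + 6 + 2 + 16 + 17 = 55.
Proportional shares: Bergstrom 866,880.00; Sato 371,520.00; Andrade 123,840.00; Okafor 990,720.00; Ferraro 1,052,640.00.
Rounded to nearest $50: Bergstrom $866,900; Sato $371,500; Andrade $123,850; Okafor $990,700; Ferraro $1,052,650. Sum = $3,405,600.
No rounding difference to absorb.

Bergstrom: $866,900 | Sato: $371,500 | Andrade: $123,850 | Okafor: $990,700 | Ferraro: $1,052,650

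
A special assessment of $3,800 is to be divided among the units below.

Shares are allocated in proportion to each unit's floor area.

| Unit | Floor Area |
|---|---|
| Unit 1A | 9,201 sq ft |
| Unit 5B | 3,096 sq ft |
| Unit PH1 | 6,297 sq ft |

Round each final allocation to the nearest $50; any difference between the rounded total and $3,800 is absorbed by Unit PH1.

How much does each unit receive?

Unit 1A: $1,900 · Unit 5B: $650 · Unit PH1: $1,250

Total floor area = 18,594.
Pro-rata amounts: Unit 1A 9,201/18,594 × $3,800 = 1,880.38; Unit 5B 3,096/18,594 × $3,800 = 632.72; Unit PH1 6,297/18,594 × $3,800 = 1,286.90.
At nearest $50: Unit 1A $1,900; Unit 5B $650; Unit PH1 $1,300. Sum = $3,850.
Difference $3,800 − $3,850 = −$50 applied to Unit PH1: Unit PH1 becomes $1,250.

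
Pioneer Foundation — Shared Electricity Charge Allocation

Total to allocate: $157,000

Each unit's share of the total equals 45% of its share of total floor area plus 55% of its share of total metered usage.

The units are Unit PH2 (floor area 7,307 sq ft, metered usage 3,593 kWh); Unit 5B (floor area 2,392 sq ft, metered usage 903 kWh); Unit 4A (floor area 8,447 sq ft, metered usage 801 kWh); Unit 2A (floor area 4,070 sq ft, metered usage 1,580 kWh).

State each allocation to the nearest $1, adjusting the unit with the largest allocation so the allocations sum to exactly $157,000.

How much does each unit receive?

Unit PH2: $68,353; Unit 5B: $18,945; Unit 4A: $36,920; Unit 2A: $32,782

Totals — floor area 22,216, metered usage 6,877.
Blended shares (45% floor area + 55% metered usage): Unit PH2 0.4354; Unit 5B 0.1207; Unit 4A 0.2352; Unit 2A 0.2088.
Pro-rata amounts: Unit PH2 68,352.24; Unit 5B 18,945.28; Unit 4A 36,920.28; Unit 2A 32,782.20.
After rounding ($1): Unit PH2 $68,352; Unit 5B $18,945; Unit 4A $36,920; Unit 2A $32,782. Sum = $156,999.
Difference $157,000 − $156,999 = +$1 applied to largest allocation (Unit PH2): Unit PH2 becomes $68,353.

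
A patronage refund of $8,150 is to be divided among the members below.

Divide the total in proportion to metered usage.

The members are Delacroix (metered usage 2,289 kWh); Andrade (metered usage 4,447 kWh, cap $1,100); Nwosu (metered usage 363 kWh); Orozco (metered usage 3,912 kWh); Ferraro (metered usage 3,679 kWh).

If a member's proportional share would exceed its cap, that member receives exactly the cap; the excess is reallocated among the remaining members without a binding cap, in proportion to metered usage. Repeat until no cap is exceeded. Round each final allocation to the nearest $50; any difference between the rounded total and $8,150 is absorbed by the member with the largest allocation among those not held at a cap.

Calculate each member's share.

Total metered usage = 14,690.
Proportional shares (ignoring caps): Delacroix 1,269.94; Andrade 2,467.19; Nwosu 201.39; Orozco 2,170.37; Ferraro 2,041.11.
Capped: Andrade ($1,100); balance $7,050 reallocated over remaining metered usage 10,243.
Shares after redistribution: Delacroix 1,575.46 → $1,600; Nwosu 249.84 → $250; Orozco 2,692.53 → $2,700; Ferraro 2,532.16 → $2,550.
Rounding difference −$50 applied to Orozco → $2,650.

Delacroix: $1,600 · Andrade: $1,100 · Nwosu: $250 · Orozco: $2,650 · Ferraro: $2,550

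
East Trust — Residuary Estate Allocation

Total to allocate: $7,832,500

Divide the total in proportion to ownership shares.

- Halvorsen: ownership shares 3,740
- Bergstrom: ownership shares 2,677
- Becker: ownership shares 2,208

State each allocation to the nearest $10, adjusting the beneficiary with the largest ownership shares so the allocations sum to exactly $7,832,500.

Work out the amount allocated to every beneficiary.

Ownership shares total: 3,740 + 2,677 + 2,208 = 8,625.
Unrounded shares: Halvorsen 3,396,353.62; Bergstrom 2,431,026.38; Becker 2,005,120.00.
After rounding ($10): Halvorsen $3,396,350; Bergstrom $2,431,030; Becker $2,005,120. Sum = $7,832,500.
No rounding difference to absorb.

Halvorsen: $3,396,350 | Bergstrom: $2,431,030 | Becker: $2,005,120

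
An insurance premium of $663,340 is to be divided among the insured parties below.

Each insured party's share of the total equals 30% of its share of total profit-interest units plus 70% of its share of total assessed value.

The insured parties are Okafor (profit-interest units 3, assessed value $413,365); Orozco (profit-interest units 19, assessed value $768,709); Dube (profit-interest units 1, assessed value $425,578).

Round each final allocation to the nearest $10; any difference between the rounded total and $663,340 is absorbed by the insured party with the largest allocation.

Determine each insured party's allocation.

Totals — profit-interest units 23, assessed value 1,607,652.
Combined weights (30% profit-interest units + 70% assessed value): Okafor 0.2191; Orozco 0.5825; Dube 0.1983.
Pro-rata amounts: Okafor 145,348.96; Orozco 386,419.12; Dube 131,571.92.
At nearest $10: Okafor $145,350; Orozco $386,420; Dube $131,570. Sum = $663,340.
No rounding difference to absorb.

Okafor: $145,350 · Orozco: $386,420 · Dube: $131,570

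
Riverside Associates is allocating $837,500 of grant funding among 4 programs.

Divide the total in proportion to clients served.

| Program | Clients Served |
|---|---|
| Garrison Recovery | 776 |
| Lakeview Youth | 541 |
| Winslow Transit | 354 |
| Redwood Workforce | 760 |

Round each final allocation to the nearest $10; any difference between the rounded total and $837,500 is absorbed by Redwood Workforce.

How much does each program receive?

Combined clients served = 2,431.
Proportional shares: Garrison Recovery 776/2,431 × $837,500 = 267,338.54; Lakeview Youth 541/2,431 × $837,500 = 186,379.06; Winslow Transit 354/2,431 × $837,500 = 121,955.99; Redwood Workforce 760/2,431 × $837,500 = 261,826.41.
After rounding ($10): Garrison Recovery $267,340; Lakeview Youth $186,380; Winslow Transit $121,960; Redwood Workforce $261,830. Sum = $837,510.
Difference $837,500 − $837,510 = −$10 applied to Redwood Workforce: Redwood Workforce becomes $261,820.

Garrison Recovery: $267,340 | Lakeview Youth: $186,380 | Winslow Transit: $121,960 | Redwood Workforce: $261,820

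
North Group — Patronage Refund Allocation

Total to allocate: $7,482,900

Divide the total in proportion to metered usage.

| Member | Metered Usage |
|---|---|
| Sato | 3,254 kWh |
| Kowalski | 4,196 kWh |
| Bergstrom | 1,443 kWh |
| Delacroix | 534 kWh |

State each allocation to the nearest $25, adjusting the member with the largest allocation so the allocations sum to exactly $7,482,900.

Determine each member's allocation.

Sato: $2,582,950; Kowalski: $3,330,650; Bergstrom: $1,145,425; Delacroix: $423,875

Metered usage total: 9,427.
Pro-rata amounts: Sato 3,254/9,427 × $7,482,900 = 2,582,938.01; Kowalski 4,196/9,427 × $7,482,900 = 3,330,672.37; Bergstrom 1,443/9,427 × $7,482,900 = 1,145,414.73; Delacroix 534/9,427 × $7,482,900 = 423,874.89.
At nearest $25: Sato $2,582,950; Kowalski $3,330,675; Bergstrom $1,145,425; Delacroix $423,875. Sum = $7,482,925.
Difference $7,482,900 − $7,482,925 = −$25 applied to largest allocation (Kowalski): Kowalski becomes $3,330,650.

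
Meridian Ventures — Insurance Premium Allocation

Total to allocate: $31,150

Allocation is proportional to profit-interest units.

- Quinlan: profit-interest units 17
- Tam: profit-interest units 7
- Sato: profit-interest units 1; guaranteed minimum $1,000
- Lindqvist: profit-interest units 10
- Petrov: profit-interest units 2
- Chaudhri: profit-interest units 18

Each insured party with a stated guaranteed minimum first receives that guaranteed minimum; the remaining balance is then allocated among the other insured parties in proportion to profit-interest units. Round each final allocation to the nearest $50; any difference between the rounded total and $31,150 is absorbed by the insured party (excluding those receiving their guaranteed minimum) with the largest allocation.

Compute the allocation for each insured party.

Quinlan: $9,500 | Tam: $3,900 | Sato: $1,000 | Lindqvist: $5,600 | Petrov: $1,100 | Chaudhri: $10,050

Guaranteed amounts: Sato $1,000. Residual $30,150.
Residual split over remaining profit-interest units 54: Quinlan 9,491.67 → $9,500; Tam 3,908.33 → $3,900; Lindqvist 5,583.33 → $5,600; Petrov 1,116.67 → $1,100; Chaudhri 10,050.00 → $10,050.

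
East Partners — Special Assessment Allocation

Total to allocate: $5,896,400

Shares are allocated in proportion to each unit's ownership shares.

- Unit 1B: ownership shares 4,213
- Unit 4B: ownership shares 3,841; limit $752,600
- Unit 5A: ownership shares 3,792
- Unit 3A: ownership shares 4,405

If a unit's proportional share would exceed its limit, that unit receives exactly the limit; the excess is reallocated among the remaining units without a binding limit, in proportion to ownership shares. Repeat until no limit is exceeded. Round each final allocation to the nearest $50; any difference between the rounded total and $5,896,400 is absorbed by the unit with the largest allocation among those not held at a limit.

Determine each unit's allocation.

Sum of ownership shares: 16,251.
Proportional shares (ignoring caps): Unit 1B 1,528,615.67; Unit 4B 1,393,641.77; Unit 5A 1,375,862.95; Unit 3A 1,598,279.61.
Held at cap: Unit 4B ($752,600); balance $5,143,800 reallocated over remaining ownership shares 12,410.
Shares after redistribution: Unit 1B 1,746,239.27 → $1,746,250; Unit 5A 1,571,739.69 → $1,571,750; Unit 3A 1,825,821.03 → $1,825,800.

Unit 1B: $1,746,250; Unit 4B: $752,600; Unit 5A: $1,571,750; Unit 3A: $1,825,800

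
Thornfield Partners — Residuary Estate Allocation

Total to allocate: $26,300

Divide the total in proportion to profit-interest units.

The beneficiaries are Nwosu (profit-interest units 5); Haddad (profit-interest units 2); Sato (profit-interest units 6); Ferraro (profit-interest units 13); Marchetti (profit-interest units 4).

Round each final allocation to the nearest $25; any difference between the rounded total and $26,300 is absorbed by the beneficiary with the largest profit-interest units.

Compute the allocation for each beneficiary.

Total profit-interest units = 5 + 2 + 6 + 13 + 4 = 30.
Pro-rata amounts: Nwosu 4,383.33; Haddad 1,753.33; Sato 5,260.00; Ferraro 11,396.67; Marchetti 3,506.67.
Rounded to nearest $25: Nwosu $4,375; Haddad $1,750; Sato $5,250; Ferraro $11,400; Marchetti $3,500. Sum = $26,275.
Difference $26,300 − $26,275 = +$25 applied to largest profit-interest units (Ferraro): Ferraro becomes $11,425.

Nwosu: $4,375; Haddad: $1,750; Sato: $5,250; Ferraro: $11,425; Marchetti: $3,500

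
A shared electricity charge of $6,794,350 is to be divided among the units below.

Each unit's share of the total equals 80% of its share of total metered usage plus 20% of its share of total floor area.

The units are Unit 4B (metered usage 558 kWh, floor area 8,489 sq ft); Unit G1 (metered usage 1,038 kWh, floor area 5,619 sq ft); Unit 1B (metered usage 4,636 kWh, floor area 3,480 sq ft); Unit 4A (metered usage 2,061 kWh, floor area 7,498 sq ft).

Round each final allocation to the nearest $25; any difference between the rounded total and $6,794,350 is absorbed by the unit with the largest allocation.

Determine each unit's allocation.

Unit 4B: $825,575 | Unit G1: $984,700 | Unit 1B: $3,227,075 | Unit 4A: $1,757,000

Metered usage total 8,293; floor area total 25,086.
Combined weights (80% metered usage + 20% floor area): Unit 4B 0.1215; Unit G1 0.1449; Unit 1B 0.4750; Unit 4A 0.2586.
Raw shares: Unit 4B 825,565.93; Unit G1 984,708.80; Unit 1B 3,227,079.17; Unit 4A 1,756,996.10.
At nearest $25: Unit 4B $825,575; Unit G1 $984,700; Unit 1B $3,227,075; Unit 4A $1,757,000. Sum = $6,794,350.
Rounded total matches; no reconciliation needed.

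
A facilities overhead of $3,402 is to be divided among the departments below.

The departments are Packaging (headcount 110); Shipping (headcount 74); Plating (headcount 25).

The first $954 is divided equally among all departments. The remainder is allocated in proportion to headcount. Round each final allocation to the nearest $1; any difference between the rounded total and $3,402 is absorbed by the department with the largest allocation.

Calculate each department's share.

Packaging: $1,606 | Shipping: $1,185 | Plating: $611

First tranche $954 split equally: $318 each.
Remainder $2,448 by headcount (total 209): Packaging 1,288.42 → $1,288; Shipping 866.76 → $867; Plating 292.82 → $293.
Totals: Packaging $318 + $1,288 = $1,606; Shipping $318 + $867 = $1,185; Plating $318 + $293 = $611.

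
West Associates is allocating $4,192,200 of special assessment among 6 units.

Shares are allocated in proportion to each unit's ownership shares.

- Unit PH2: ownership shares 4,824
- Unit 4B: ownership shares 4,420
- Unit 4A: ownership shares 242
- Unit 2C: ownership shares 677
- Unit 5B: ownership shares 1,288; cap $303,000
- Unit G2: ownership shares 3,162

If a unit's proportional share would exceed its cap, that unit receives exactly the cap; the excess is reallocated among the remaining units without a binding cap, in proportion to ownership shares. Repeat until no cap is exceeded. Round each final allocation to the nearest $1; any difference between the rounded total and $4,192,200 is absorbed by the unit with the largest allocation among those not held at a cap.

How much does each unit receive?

Ownership shares total: 14,613.
Proportional shares (ignoring caps): Unit PH2 1,383,916.57; Unit 4B 1,268,016.42; Unit 4A 69,425.33; Unit 2C 194,218.81; Unit 5B 369,503.43; Unit G2 907,119.44.
Held at cap: Unit 5B ($303,000); remaining pool $3,889,200 reallocated over remaining ownership shares 13,325.
Remaining shares: Unit PH2 1,407,992.56 → $1,407,993; Unit 4B 1,290,076.10 → $1,290,076; Unit 4A 70,633.13 → $70,633; Unit 2C 197,597.63 → $197,598; Unit G2 922,900.59 → $922,901.
Rounding difference −$1 applied to Unit PH2 → $1,407,992.

Unit PH2: $1,407,992 | Unit 4B: $1,290,076 | Unit 4A: $70,633 | Unit 2C: $197,598 | Unit 5B: $303,000 | Unit G2: $922,901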